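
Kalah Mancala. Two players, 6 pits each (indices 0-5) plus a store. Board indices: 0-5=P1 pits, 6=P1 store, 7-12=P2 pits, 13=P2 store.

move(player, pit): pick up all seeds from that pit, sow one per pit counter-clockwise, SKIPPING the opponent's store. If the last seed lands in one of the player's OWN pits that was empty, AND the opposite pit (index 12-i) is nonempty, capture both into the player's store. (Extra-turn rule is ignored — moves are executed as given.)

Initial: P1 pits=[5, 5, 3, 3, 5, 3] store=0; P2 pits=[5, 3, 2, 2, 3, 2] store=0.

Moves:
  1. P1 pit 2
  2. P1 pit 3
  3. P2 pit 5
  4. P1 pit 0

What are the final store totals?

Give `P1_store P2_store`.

Move 1: P1 pit2 -> P1=[5,5,0,4,6,4](0) P2=[5,3,2,2,3,2](0)
Move 2: P1 pit3 -> P1=[5,5,0,0,7,5](1) P2=[6,3,2,2,3,2](0)
Move 3: P2 pit5 -> P1=[6,5,0,0,7,5](1) P2=[6,3,2,2,3,0](1)
Move 4: P1 pit0 -> P1=[0,6,1,1,8,6](2) P2=[6,3,2,2,3,0](1)

Answer: 2 1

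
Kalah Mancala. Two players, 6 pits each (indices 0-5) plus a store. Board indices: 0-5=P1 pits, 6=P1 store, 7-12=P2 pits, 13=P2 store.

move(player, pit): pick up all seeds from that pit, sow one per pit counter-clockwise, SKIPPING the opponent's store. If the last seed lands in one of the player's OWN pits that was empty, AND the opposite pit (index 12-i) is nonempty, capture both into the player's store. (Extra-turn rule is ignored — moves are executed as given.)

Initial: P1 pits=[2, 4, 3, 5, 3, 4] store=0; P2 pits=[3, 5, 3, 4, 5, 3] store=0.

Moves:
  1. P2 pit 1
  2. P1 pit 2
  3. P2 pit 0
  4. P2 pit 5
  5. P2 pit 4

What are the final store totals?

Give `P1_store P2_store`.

Move 1: P2 pit1 -> P1=[2,4,3,5,3,4](0) P2=[3,0,4,5,6,4](1)
Move 2: P1 pit2 -> P1=[2,4,0,6,4,5](0) P2=[3,0,4,5,6,4](1)
Move 3: P2 pit0 -> P1=[2,4,0,6,4,5](0) P2=[0,1,5,6,6,4](1)
Move 4: P2 pit5 -> P1=[3,5,1,6,4,5](0) P2=[0,1,5,6,6,0](2)
Move 5: P2 pit4 -> P1=[4,6,2,7,4,5](0) P2=[0,1,5,6,0,1](3)

Answer: 0 3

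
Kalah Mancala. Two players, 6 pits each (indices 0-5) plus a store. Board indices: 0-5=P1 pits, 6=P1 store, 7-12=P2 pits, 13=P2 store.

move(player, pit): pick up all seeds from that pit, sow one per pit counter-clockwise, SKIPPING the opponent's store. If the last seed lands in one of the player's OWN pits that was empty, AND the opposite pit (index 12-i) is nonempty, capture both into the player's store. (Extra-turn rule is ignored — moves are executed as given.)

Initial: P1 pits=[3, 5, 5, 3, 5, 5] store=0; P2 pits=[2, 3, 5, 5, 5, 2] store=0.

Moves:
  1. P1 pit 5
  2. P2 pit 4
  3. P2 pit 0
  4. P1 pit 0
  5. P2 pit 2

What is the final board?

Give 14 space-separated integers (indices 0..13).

Answer: 1 8 8 4 6 0 1 0 5 0 8 1 4 2

Derivation:
Move 1: P1 pit5 -> P1=[3,5,5,3,5,0](1) P2=[3,4,6,6,5,2](0)
Move 2: P2 pit4 -> P1=[4,6,6,3,5,0](1) P2=[3,4,6,6,0,3](1)
Move 3: P2 pit0 -> P1=[4,6,6,3,5,0](1) P2=[0,5,7,7,0,3](1)
Move 4: P1 pit0 -> P1=[0,7,7,4,6,0](1) P2=[0,5,7,7,0,3](1)
Move 5: P2 pit2 -> P1=[1,8,8,4,6,0](1) P2=[0,5,0,8,1,4](2)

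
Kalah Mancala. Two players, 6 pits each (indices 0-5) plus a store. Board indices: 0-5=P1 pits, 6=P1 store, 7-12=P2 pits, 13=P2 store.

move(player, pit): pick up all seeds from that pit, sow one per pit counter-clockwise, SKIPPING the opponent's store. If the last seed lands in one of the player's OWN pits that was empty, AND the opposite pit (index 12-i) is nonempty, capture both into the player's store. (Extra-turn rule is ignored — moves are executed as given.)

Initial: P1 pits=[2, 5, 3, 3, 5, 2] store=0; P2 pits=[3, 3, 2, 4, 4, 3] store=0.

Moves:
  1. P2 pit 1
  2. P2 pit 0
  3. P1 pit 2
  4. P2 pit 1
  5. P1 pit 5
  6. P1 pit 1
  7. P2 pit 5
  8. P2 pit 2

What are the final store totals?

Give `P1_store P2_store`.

Move 1: P2 pit1 -> P1=[2,5,3,3,5,2](0) P2=[3,0,3,5,5,3](0)
Move 2: P2 pit0 -> P1=[2,5,3,3,5,2](0) P2=[0,1,4,6,5,3](0)
Move 3: P1 pit2 -> P1=[2,5,0,4,6,3](0) P2=[0,1,4,6,5,3](0)
Move 4: P2 pit1 -> P1=[2,5,0,4,6,3](0) P2=[0,0,5,6,5,3](0)
Move 5: P1 pit5 -> P1=[2,5,0,4,6,0](1) P2=[1,1,5,6,5,3](0)
Move 6: P1 pit1 -> P1=[2,0,1,5,7,1](2) P2=[1,1,5,6,5,3](0)
Move 7: P2 pit5 -> P1=[3,1,1,5,7,1](2) P2=[1,1,5,6,5,0](1)
Move 8: P2 pit2 -> P1=[4,1,1,5,7,1](2) P2=[1,1,0,7,6,1](2)

Answer: 2 2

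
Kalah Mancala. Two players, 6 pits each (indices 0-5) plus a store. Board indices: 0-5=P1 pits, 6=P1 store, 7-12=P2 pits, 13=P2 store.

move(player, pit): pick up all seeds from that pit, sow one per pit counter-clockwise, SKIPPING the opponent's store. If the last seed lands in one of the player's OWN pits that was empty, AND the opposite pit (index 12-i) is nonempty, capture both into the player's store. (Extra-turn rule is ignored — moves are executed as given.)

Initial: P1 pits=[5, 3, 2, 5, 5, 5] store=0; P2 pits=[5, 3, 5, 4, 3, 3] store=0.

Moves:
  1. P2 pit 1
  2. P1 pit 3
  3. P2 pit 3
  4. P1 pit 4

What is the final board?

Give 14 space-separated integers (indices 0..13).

Answer: 6 4 2 0 0 7 2 7 2 7 1 5 4 1

Derivation:
Move 1: P2 pit1 -> P1=[5,3,2,5,5,5](0) P2=[5,0,6,5,4,3](0)
Move 2: P1 pit3 -> P1=[5,3,2,0,6,6](1) P2=[6,1,6,5,4,3](0)
Move 3: P2 pit3 -> P1=[6,4,2,0,6,6](1) P2=[6,1,6,0,5,4](1)
Move 4: P1 pit4 -> P1=[6,4,2,0,0,7](2) P2=[7,2,7,1,5,4](1)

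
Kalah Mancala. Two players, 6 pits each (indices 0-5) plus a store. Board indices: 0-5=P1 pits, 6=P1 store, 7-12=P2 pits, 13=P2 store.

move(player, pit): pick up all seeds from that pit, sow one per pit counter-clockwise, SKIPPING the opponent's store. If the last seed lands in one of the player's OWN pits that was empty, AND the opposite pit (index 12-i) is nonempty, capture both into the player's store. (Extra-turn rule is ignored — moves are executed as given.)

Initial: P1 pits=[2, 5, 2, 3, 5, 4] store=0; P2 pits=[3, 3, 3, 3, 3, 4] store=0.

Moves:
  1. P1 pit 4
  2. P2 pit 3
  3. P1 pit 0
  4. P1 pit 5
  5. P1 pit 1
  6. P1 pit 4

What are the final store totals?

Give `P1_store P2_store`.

Move 1: P1 pit4 -> P1=[2,5,2,3,0,5](1) P2=[4,4,4,3,3,4](0)
Move 2: P2 pit3 -> P1=[2,5,2,3,0,5](1) P2=[4,4,4,0,4,5](1)
Move 3: P1 pit0 -> P1=[0,6,3,3,0,5](1) P2=[4,4,4,0,4,5](1)
Move 4: P1 pit5 -> P1=[0,6,3,3,0,0](2) P2=[5,5,5,1,4,5](1)
Move 5: P1 pit1 -> P1=[0,0,4,4,1,1](3) P2=[6,5,5,1,4,5](1)
Move 6: P1 pit4 -> P1=[0,0,4,4,0,2](3) P2=[6,5,5,1,4,5](1)

Answer: 3 1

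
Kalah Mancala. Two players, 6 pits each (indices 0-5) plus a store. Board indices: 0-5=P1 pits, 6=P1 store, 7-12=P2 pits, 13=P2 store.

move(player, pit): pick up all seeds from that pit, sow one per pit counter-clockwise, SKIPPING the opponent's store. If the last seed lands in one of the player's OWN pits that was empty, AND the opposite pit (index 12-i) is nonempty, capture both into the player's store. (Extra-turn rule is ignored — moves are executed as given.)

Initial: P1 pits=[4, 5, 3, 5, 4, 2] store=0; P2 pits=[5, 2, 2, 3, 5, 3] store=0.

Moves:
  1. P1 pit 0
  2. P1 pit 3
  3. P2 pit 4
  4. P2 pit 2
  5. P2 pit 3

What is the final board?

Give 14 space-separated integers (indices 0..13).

Move 1: P1 pit0 -> P1=[0,6,4,6,5,2](0) P2=[5,2,2,3,5,3](0)
Move 2: P1 pit3 -> P1=[0,6,4,0,6,3](1) P2=[6,3,3,3,5,3](0)
Move 3: P2 pit4 -> P1=[1,7,5,0,6,3](1) P2=[6,3,3,3,0,4](1)
Move 4: P2 pit2 -> P1=[1,7,5,0,6,3](1) P2=[6,3,0,4,1,5](1)
Move 5: P2 pit3 -> P1=[2,7,5,0,6,3](1) P2=[6,3,0,0,2,6](2)

Answer: 2 7 5 0 6 3 1 6 3 0 0 2 6 2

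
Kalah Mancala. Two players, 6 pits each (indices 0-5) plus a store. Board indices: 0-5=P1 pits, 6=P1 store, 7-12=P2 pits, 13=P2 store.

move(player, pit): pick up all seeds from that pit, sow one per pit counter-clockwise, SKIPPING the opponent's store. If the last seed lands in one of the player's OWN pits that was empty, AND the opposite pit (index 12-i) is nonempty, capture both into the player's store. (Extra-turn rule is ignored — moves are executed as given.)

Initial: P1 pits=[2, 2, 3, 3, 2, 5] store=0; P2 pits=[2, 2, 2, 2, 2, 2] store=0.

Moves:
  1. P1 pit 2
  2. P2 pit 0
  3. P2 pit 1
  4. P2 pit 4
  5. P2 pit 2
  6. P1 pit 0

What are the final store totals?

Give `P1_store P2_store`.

Move 1: P1 pit2 -> P1=[2,2,0,4,3,6](0) P2=[2,2,2,2,2,2](0)
Move 2: P2 pit0 -> P1=[2,2,0,4,3,6](0) P2=[0,3,3,2,2,2](0)
Move 3: P2 pit1 -> P1=[2,2,0,4,3,6](0) P2=[0,0,4,3,3,2](0)
Move 4: P2 pit4 -> P1=[3,2,0,4,3,6](0) P2=[0,0,4,3,0,3](1)
Move 5: P2 pit2 -> P1=[3,2,0,4,3,6](0) P2=[0,0,0,4,1,4](2)
Move 6: P1 pit0 -> P1=[0,3,1,5,3,6](0) P2=[0,0,0,4,1,4](2)

Answer: 0 2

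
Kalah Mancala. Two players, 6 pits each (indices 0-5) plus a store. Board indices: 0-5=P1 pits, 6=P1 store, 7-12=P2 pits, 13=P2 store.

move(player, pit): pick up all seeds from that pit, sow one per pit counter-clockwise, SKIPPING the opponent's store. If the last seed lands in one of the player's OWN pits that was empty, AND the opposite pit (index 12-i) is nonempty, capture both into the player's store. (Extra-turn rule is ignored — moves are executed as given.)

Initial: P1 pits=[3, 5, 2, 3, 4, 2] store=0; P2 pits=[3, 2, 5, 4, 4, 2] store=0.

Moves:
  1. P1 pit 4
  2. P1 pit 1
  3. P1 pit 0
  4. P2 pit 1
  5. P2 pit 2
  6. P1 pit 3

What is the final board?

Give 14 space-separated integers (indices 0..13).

Answer: 1 2 4 0 2 5 3 5 1 0 6 6 3 1

Derivation:
Move 1: P1 pit4 -> P1=[3,5,2,3,0,3](1) P2=[4,3,5,4,4,2](0)
Move 2: P1 pit1 -> P1=[3,0,3,4,1,4](2) P2=[4,3,5,4,4,2](0)
Move 3: P1 pit0 -> P1=[0,1,4,5,1,4](2) P2=[4,3,5,4,4,2](0)
Move 4: P2 pit1 -> P1=[0,1,4,5,1,4](2) P2=[4,0,6,5,5,2](0)
Move 5: P2 pit2 -> P1=[1,2,4,5,1,4](2) P2=[4,0,0,6,6,3](1)
Move 6: P1 pit3 -> P1=[1,2,4,0,2,5](3) P2=[5,1,0,6,6,3](1)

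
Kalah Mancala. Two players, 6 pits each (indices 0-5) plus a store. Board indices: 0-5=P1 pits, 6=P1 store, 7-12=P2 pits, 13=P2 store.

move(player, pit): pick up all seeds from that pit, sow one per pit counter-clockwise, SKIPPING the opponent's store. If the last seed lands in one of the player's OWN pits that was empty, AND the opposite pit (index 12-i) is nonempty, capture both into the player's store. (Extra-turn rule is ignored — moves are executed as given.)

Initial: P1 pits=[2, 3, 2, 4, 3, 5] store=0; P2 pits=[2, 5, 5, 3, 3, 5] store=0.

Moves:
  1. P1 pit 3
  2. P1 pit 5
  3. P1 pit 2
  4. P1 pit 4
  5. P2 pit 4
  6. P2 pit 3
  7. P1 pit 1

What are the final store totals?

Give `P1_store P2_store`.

Move 1: P1 pit3 -> P1=[2,3,2,0,4,6](1) P2=[3,5,5,3,3,5](0)
Move 2: P1 pit5 -> P1=[2,3,2,0,4,0](2) P2=[4,6,6,4,4,5](0)
Move 3: P1 pit2 -> P1=[2,3,0,1,5,0](2) P2=[4,6,6,4,4,5](0)
Move 4: P1 pit4 -> P1=[2,3,0,1,0,1](3) P2=[5,7,7,4,4,5](0)
Move 5: P2 pit4 -> P1=[3,4,0,1,0,1](3) P2=[5,7,7,4,0,6](1)
Move 6: P2 pit3 -> P1=[4,4,0,1,0,1](3) P2=[5,7,7,0,1,7](2)
Move 7: P1 pit1 -> P1=[4,0,1,2,1,2](3) P2=[5,7,7,0,1,7](2)

Answer: 3 2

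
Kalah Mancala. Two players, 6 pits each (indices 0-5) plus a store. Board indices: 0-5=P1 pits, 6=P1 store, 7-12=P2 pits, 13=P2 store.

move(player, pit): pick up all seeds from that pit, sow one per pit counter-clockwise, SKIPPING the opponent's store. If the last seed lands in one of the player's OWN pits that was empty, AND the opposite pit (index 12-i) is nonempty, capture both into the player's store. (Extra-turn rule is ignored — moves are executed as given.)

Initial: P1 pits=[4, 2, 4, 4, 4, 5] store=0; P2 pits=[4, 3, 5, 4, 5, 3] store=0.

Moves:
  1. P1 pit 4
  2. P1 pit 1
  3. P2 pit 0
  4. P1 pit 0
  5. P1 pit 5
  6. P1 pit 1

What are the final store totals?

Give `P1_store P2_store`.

Answer: 8 0

Derivation:
Move 1: P1 pit4 -> P1=[4,2,4,4,0,6](1) P2=[5,4,5,4,5,3](0)
Move 2: P1 pit1 -> P1=[4,0,5,5,0,6](1) P2=[5,4,5,4,5,3](0)
Move 3: P2 pit0 -> P1=[4,0,5,5,0,6](1) P2=[0,5,6,5,6,4](0)
Move 4: P1 pit0 -> P1=[0,1,6,6,0,6](7) P2=[0,0,6,5,6,4](0)
Move 5: P1 pit5 -> P1=[0,1,6,6,0,0](8) P2=[1,1,7,6,7,4](0)
Move 6: P1 pit1 -> P1=[0,0,7,6,0,0](8) P2=[1,1,7,6,7,4](0)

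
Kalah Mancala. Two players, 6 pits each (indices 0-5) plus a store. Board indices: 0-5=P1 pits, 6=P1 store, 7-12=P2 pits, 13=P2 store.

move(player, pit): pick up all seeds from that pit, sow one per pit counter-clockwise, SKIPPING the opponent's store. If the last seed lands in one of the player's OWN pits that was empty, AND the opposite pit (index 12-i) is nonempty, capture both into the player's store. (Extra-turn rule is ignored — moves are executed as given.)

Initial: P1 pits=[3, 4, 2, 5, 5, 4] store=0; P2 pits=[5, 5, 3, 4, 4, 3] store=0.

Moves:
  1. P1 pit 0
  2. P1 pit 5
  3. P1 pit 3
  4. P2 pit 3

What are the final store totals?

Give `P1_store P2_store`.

Answer: 2 1

Derivation:
Move 1: P1 pit0 -> P1=[0,5,3,6,5,4](0) P2=[5,5,3,4,4,3](0)
Move 2: P1 pit5 -> P1=[0,5,3,6,5,0](1) P2=[6,6,4,4,4,3](0)
Move 3: P1 pit3 -> P1=[0,5,3,0,6,1](2) P2=[7,7,5,4,4,3](0)
Move 4: P2 pit3 -> P1=[1,5,3,0,6,1](2) P2=[7,7,5,0,5,4](1)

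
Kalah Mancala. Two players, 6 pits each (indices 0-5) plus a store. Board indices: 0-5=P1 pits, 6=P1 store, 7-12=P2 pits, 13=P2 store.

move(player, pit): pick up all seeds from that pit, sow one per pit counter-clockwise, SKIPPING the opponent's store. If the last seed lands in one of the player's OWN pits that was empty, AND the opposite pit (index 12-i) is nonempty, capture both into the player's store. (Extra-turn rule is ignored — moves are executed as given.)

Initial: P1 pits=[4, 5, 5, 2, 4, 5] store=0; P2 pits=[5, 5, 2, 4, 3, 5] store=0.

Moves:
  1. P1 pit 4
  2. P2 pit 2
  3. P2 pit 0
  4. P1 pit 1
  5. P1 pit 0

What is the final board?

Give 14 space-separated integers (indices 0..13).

Move 1: P1 pit4 -> P1=[4,5,5,2,0,6](1) P2=[6,6,2,4,3,5](0)
Move 2: P2 pit2 -> P1=[4,5,5,2,0,6](1) P2=[6,6,0,5,4,5](0)
Move 3: P2 pit0 -> P1=[4,5,5,2,0,6](1) P2=[0,7,1,6,5,6](1)
Move 4: P1 pit1 -> P1=[4,0,6,3,1,7](2) P2=[0,7,1,6,5,6](1)
Move 5: P1 pit0 -> P1=[0,1,7,4,2,7](2) P2=[0,7,1,6,5,6](1)

Answer: 0 1 7 4 2 7 2 0 7 1 6 5 6 1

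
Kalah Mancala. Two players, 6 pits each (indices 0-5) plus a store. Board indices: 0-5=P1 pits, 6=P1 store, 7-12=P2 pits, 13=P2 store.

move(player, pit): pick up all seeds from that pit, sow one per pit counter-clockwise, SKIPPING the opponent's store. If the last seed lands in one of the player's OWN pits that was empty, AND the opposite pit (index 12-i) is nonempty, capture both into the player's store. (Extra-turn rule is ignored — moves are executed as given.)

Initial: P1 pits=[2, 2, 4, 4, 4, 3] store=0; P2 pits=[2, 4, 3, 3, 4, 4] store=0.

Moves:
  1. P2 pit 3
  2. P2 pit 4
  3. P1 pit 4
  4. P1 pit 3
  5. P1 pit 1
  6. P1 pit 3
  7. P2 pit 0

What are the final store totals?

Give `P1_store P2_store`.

Answer: 2 2

Derivation:
Move 1: P2 pit3 -> P1=[2,2,4,4,4,3](0) P2=[2,4,3,0,5,5](1)
Move 2: P2 pit4 -> P1=[3,3,5,4,4,3](0) P2=[2,4,3,0,0,6](2)
Move 3: P1 pit4 -> P1=[3,3,5,4,0,4](1) P2=[3,5,3,0,0,6](2)
Move 4: P1 pit3 -> P1=[3,3,5,0,1,5](2) P2=[4,5,3,0,0,6](2)
Move 5: P1 pit1 -> P1=[3,0,6,1,2,5](2) P2=[4,5,3,0,0,6](2)
Move 6: P1 pit3 -> P1=[3,0,6,0,3,5](2) P2=[4,5,3,0,0,6](2)
Move 7: P2 pit0 -> P1=[3,0,6,0,3,5](2) P2=[0,6,4,1,1,6](2)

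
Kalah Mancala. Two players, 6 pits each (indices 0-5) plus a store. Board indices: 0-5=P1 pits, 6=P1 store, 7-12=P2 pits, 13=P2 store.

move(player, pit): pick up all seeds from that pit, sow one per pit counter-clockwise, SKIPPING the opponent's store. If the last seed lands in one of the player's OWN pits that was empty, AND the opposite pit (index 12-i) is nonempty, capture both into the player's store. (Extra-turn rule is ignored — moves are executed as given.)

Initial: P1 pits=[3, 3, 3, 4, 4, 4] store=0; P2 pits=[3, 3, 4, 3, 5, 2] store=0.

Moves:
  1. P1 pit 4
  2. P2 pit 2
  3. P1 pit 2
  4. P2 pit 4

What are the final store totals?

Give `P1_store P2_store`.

Move 1: P1 pit4 -> P1=[3,3,3,4,0,5](1) P2=[4,4,4,3,5,2](0)
Move 2: P2 pit2 -> P1=[3,3,3,4,0,5](1) P2=[4,4,0,4,6,3](1)
Move 3: P1 pit2 -> P1=[3,3,0,5,1,6](1) P2=[4,4,0,4,6,3](1)
Move 4: P2 pit4 -> P1=[4,4,1,6,1,6](1) P2=[4,4,0,4,0,4](2)

Answer: 1 2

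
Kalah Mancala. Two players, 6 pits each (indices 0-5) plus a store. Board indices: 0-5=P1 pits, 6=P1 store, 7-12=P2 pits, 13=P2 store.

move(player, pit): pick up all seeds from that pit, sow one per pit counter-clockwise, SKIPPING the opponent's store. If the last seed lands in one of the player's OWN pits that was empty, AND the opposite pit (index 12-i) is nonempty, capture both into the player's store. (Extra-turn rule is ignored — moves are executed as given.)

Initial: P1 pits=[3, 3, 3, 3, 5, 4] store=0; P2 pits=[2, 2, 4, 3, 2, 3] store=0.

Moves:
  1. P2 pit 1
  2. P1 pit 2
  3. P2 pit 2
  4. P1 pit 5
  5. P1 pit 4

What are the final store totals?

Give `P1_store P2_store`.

Answer: 2 1

Derivation:
Move 1: P2 pit1 -> P1=[3,3,3,3,5,4](0) P2=[2,0,5,4,2,3](0)
Move 2: P1 pit2 -> P1=[3,3,0,4,6,5](0) P2=[2,0,5,4,2,3](0)
Move 3: P2 pit2 -> P1=[4,3,0,4,6,5](0) P2=[2,0,0,5,3,4](1)
Move 4: P1 pit5 -> P1=[4,3,0,4,6,0](1) P2=[3,1,1,6,3,4](1)
Move 5: P1 pit4 -> P1=[4,3,0,4,0,1](2) P2=[4,2,2,7,3,4](1)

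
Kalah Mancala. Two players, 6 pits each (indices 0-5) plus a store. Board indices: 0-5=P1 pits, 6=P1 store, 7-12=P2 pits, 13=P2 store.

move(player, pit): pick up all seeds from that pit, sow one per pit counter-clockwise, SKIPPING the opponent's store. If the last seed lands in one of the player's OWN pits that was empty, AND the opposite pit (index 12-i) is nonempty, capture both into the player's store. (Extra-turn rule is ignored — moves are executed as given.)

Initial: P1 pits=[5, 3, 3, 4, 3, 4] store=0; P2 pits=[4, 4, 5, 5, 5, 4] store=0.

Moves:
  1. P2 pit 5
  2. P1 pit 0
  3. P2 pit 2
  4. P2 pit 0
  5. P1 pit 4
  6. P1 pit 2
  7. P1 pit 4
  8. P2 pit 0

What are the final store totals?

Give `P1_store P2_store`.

Answer: 3 2

Derivation:
Move 1: P2 pit5 -> P1=[6,4,4,4,3,4](0) P2=[4,4,5,5,5,0](1)
Move 2: P1 pit0 -> P1=[0,5,5,5,4,5](1) P2=[4,4,5,5,5,0](1)
Move 3: P2 pit2 -> P1=[1,5,5,5,4,5](1) P2=[4,4,0,6,6,1](2)
Move 4: P2 pit0 -> P1=[1,5,5,5,4,5](1) P2=[0,5,1,7,7,1](2)
Move 5: P1 pit4 -> P1=[1,5,5,5,0,6](2) P2=[1,6,1,7,7,1](2)
Move 6: P1 pit2 -> P1=[1,5,0,6,1,7](3) P2=[2,6,1,7,7,1](2)
Move 7: P1 pit4 -> P1=[1,5,0,6,0,8](3) P2=[2,6,1,7,7,1](2)
Move 8: P2 pit0 -> P1=[1,5,0,6,0,8](3) P2=[0,7,2,7,7,1](2)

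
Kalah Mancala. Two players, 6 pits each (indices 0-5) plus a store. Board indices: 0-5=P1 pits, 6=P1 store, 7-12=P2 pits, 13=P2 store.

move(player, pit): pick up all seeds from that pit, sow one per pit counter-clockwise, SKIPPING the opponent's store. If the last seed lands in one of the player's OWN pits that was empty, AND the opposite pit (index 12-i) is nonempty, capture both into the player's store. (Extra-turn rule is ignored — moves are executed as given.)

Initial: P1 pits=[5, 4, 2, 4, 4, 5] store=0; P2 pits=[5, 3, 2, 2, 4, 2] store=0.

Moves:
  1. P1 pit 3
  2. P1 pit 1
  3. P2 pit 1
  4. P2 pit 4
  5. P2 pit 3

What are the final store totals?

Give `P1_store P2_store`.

Move 1: P1 pit3 -> P1=[5,4,2,0,5,6](1) P2=[6,3,2,2,4,2](0)
Move 2: P1 pit1 -> P1=[5,0,3,1,6,7](1) P2=[6,3,2,2,4,2](0)
Move 3: P2 pit1 -> P1=[5,0,3,1,6,7](1) P2=[6,0,3,3,5,2](0)
Move 4: P2 pit4 -> P1=[6,1,4,1,6,7](1) P2=[6,0,3,3,0,3](1)
Move 5: P2 pit3 -> P1=[6,1,4,1,6,7](1) P2=[6,0,3,0,1,4](2)

Answer: 1 2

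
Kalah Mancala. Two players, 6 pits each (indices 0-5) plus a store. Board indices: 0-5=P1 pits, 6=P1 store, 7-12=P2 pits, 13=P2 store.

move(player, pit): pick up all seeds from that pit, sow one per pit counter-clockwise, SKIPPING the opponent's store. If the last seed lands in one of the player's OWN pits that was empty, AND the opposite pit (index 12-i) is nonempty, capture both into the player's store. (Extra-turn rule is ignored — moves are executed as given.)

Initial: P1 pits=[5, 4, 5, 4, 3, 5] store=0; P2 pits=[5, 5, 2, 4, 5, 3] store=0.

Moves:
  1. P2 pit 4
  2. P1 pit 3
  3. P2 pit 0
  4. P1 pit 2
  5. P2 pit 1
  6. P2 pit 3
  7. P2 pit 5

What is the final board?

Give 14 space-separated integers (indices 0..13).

Move 1: P2 pit4 -> P1=[6,5,6,4,3,5](0) P2=[5,5,2,4,0,4](1)
Move 2: P1 pit3 -> P1=[6,5,6,0,4,6](1) P2=[6,5,2,4,0,4](1)
Move 3: P2 pit0 -> P1=[6,5,6,0,4,6](1) P2=[0,6,3,5,1,5](2)
Move 4: P1 pit2 -> P1=[6,5,0,1,5,7](2) P2=[1,7,3,5,1,5](2)
Move 5: P2 pit1 -> P1=[7,6,0,1,5,7](2) P2=[1,0,4,6,2,6](3)
Move 6: P2 pit3 -> P1=[8,7,1,1,5,7](2) P2=[1,0,4,0,3,7](4)
Move 7: P2 pit5 -> P1=[9,8,2,2,6,8](2) P2=[1,0,4,0,3,0](5)

Answer: 9 8 2 2 6 8 2 1 0 4 0 3 0 5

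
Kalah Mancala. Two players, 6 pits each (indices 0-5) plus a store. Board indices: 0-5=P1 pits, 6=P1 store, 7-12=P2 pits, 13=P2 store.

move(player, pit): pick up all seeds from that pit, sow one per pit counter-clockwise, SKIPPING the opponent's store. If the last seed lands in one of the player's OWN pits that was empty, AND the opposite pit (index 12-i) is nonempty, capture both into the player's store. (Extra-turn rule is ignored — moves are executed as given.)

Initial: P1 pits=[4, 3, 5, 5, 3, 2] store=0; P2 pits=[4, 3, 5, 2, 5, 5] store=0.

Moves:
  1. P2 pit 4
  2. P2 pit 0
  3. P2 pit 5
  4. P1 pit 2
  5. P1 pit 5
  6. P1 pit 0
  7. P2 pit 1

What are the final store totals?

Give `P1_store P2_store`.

Answer: 3 8

Derivation:
Move 1: P2 pit4 -> P1=[5,4,6,5,3,2](0) P2=[4,3,5,2,0,6](1)
Move 2: P2 pit0 -> P1=[5,0,6,5,3,2](0) P2=[0,4,6,3,0,6](6)
Move 3: P2 pit5 -> P1=[6,1,7,6,4,2](0) P2=[0,4,6,3,0,0](7)
Move 4: P1 pit2 -> P1=[6,1,0,7,5,3](1) P2=[1,5,7,3,0,0](7)
Move 5: P1 pit5 -> P1=[6,1,0,7,5,0](2) P2=[2,6,7,3,0,0](7)
Move 6: P1 pit0 -> P1=[0,2,1,8,6,1](3) P2=[2,6,7,3,0,0](7)
Move 7: P2 pit1 -> P1=[1,2,1,8,6,1](3) P2=[2,0,8,4,1,1](8)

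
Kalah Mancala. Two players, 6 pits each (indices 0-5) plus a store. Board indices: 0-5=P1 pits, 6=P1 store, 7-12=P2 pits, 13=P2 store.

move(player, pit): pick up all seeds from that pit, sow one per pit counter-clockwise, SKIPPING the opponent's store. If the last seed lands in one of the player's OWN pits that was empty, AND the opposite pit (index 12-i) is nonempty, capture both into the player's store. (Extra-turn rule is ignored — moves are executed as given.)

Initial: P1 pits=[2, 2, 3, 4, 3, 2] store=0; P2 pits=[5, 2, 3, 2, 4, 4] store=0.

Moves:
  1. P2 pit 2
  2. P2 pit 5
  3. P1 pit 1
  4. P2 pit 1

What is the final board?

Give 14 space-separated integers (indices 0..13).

Move 1: P2 pit2 -> P1=[2,2,3,4,3,2](0) P2=[5,2,0,3,5,5](0)
Move 2: P2 pit5 -> P1=[3,3,4,5,3,2](0) P2=[5,2,0,3,5,0](1)
Move 3: P1 pit1 -> P1=[3,0,5,6,4,2](0) P2=[5,2,0,3,5,0](1)
Move 4: P2 pit1 -> P1=[3,0,5,6,4,2](0) P2=[5,0,1,4,5,0](1)

Answer: 3 0 5 6 4 2 0 5 0 1 4 5 0 1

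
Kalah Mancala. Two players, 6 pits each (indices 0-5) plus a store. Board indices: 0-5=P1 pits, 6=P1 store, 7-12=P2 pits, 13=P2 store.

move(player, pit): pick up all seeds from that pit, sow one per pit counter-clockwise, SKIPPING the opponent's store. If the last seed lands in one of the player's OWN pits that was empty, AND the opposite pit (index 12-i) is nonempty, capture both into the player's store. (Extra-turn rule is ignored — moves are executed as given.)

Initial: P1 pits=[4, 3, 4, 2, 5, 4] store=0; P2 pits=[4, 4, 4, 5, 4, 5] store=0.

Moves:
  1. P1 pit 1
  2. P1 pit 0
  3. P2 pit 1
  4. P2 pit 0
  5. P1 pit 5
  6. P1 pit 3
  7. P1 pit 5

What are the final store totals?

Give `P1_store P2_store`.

Move 1: P1 pit1 -> P1=[4,0,5,3,6,4](0) P2=[4,4,4,5,4,5](0)
Move 2: P1 pit0 -> P1=[0,1,6,4,7,4](0) P2=[4,4,4,5,4,5](0)
Move 3: P2 pit1 -> P1=[0,1,6,4,7,4](0) P2=[4,0,5,6,5,6](0)
Move 4: P2 pit0 -> P1=[0,1,6,4,7,4](0) P2=[0,1,6,7,6,6](0)
Move 5: P1 pit5 -> P1=[0,1,6,4,7,0](1) P2=[1,2,7,7,6,6](0)
Move 6: P1 pit3 -> P1=[0,1,6,0,8,1](2) P2=[2,2,7,7,6,6](0)
Move 7: P1 pit5 -> P1=[0,1,6,0,8,0](3) P2=[2,2,7,7,6,6](0)

Answer: 3 0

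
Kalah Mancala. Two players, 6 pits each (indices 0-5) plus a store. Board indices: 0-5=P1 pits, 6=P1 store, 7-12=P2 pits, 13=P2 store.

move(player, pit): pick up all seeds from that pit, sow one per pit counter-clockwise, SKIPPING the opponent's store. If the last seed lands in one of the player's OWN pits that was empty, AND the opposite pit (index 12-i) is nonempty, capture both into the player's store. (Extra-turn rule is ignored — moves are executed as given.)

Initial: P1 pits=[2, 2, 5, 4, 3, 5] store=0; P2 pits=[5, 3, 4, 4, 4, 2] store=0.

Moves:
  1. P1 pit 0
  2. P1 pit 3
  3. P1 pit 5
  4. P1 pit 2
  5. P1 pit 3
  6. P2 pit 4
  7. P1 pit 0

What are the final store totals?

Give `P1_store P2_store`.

Answer: 3 1

Derivation:
Move 1: P1 pit0 -> P1=[0,3,6,4,3,5](0) P2=[5,3,4,4,4,2](0)
Move 2: P1 pit3 -> P1=[0,3,6,0,4,6](1) P2=[6,3,4,4,4,2](0)
Move 3: P1 pit5 -> P1=[0,3,6,0,4,0](2) P2=[7,4,5,5,5,2](0)
Move 4: P1 pit2 -> P1=[0,3,0,1,5,1](3) P2=[8,5,5,5,5,2](0)
Move 5: P1 pit3 -> P1=[0,3,0,0,6,1](3) P2=[8,5,5,5,5,2](0)
Move 6: P2 pit4 -> P1=[1,4,1,0,6,1](3) P2=[8,5,5,5,0,3](1)
Move 7: P1 pit0 -> P1=[0,5,1,0,6,1](3) P2=[8,5,5,5,0,3](1)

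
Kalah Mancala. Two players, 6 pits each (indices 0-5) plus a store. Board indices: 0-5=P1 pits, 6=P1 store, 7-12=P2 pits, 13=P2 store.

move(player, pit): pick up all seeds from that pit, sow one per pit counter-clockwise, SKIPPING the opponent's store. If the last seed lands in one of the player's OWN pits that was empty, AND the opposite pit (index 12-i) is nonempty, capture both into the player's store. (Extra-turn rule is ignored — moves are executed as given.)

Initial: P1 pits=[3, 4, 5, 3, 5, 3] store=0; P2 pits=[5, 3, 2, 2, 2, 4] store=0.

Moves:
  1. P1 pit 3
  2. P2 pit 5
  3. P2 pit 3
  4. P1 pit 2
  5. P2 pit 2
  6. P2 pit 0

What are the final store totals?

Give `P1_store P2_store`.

Move 1: P1 pit3 -> P1=[3,4,5,0,6,4](1) P2=[5,3,2,2,2,4](0)
Move 2: P2 pit5 -> P1=[4,5,6,0,6,4](1) P2=[5,3,2,2,2,0](1)
Move 3: P2 pit3 -> P1=[0,5,6,0,6,4](1) P2=[5,3,2,0,3,0](6)
Move 4: P1 pit2 -> P1=[0,5,0,1,7,5](2) P2=[6,4,2,0,3,0](6)
Move 5: P2 pit2 -> P1=[0,5,0,1,7,5](2) P2=[6,4,0,1,4,0](6)
Move 6: P2 pit0 -> P1=[0,5,0,1,7,5](2) P2=[0,5,1,2,5,1](7)

Answer: 2 7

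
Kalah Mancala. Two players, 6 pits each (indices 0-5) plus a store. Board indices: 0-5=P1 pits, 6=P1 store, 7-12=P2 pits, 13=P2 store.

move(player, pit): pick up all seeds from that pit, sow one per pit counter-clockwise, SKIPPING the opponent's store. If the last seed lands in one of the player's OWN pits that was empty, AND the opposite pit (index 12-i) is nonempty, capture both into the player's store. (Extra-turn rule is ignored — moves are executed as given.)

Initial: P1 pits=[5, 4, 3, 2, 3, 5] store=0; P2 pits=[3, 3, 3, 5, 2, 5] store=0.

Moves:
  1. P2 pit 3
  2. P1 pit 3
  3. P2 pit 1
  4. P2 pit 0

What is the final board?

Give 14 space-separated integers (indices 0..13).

Move 1: P2 pit3 -> P1=[6,5,3,2,3,5](0) P2=[3,3,3,0,3,6](1)
Move 2: P1 pit3 -> P1=[6,5,3,0,4,6](0) P2=[3,3,3,0,3,6](1)
Move 3: P2 pit1 -> P1=[6,5,3,0,4,6](0) P2=[3,0,4,1,4,6](1)
Move 4: P2 pit0 -> P1=[6,5,3,0,4,6](0) P2=[0,1,5,2,4,6](1)

Answer: 6 5 3 0 4 6 0 0 1 5 2 4 6 1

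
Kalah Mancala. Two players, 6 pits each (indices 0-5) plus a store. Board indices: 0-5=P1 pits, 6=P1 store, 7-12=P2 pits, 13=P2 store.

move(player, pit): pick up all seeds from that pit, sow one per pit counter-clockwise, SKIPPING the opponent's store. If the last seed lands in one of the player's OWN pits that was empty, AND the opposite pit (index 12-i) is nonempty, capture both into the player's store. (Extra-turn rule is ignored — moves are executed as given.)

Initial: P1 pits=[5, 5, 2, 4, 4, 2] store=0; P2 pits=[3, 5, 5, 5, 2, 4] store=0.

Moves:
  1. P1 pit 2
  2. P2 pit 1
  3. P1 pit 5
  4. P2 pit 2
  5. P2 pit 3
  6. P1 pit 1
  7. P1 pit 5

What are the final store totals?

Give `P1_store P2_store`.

Answer: 3 3

Derivation:
Move 1: P1 pit2 -> P1=[5,5,0,5,5,2](0) P2=[3,5,5,5,2,4](0)
Move 2: P2 pit1 -> P1=[5,5,0,5,5,2](0) P2=[3,0,6,6,3,5](1)
Move 3: P1 pit5 -> P1=[5,5,0,5,5,0](1) P2=[4,0,6,6,3,5](1)
Move 4: P2 pit2 -> P1=[6,6,0,5,5,0](1) P2=[4,0,0,7,4,6](2)
Move 5: P2 pit3 -> P1=[7,7,1,6,5,0](1) P2=[4,0,0,0,5,7](3)
Move 6: P1 pit1 -> P1=[7,0,2,7,6,1](2) P2=[5,1,0,0,5,7](3)
Move 7: P1 pit5 -> P1=[7,0,2,7,6,0](3) P2=[5,1,0,0,5,7](3)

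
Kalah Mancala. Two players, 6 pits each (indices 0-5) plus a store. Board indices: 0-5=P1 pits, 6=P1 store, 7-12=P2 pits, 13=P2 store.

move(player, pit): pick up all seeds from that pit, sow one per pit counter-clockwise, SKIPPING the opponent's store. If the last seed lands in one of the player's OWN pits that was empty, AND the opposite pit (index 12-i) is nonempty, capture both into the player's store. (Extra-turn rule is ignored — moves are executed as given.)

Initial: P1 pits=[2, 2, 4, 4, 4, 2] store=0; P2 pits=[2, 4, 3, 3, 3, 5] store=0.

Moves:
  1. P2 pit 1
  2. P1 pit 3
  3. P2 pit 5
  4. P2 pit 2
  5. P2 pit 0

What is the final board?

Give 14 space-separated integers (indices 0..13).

Move 1: P2 pit1 -> P1=[2,2,4,4,4,2](0) P2=[2,0,4,4,4,6](0)
Move 2: P1 pit3 -> P1=[2,2,4,0,5,3](1) P2=[3,0,4,4,4,6](0)
Move 3: P2 pit5 -> P1=[3,3,5,1,6,3](1) P2=[3,0,4,4,4,0](1)
Move 4: P2 pit2 -> P1=[3,3,5,1,6,3](1) P2=[3,0,0,5,5,1](2)
Move 5: P2 pit0 -> P1=[3,3,5,1,6,3](1) P2=[0,1,1,6,5,1](2)

Answer: 3 3 5 1 6 3 1 0 1 1 6 5 1 2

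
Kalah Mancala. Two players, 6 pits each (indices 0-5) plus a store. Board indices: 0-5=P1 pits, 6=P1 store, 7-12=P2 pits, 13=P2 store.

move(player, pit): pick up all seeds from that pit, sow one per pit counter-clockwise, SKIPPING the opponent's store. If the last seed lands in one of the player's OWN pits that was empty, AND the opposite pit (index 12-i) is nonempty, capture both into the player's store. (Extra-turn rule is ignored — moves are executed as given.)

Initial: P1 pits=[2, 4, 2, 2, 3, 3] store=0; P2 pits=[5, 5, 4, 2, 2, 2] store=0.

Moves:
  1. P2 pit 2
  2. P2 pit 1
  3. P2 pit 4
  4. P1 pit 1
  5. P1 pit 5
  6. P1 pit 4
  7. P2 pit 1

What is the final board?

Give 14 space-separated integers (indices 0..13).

Move 1: P2 pit2 -> P1=[2,4,2,2,3,3](0) P2=[5,5,0,3,3,3](1)
Move 2: P2 pit1 -> P1=[2,4,2,2,3,3](0) P2=[5,0,1,4,4,4](2)
Move 3: P2 pit4 -> P1=[3,5,2,2,3,3](0) P2=[5,0,1,4,0,5](3)
Move 4: P1 pit1 -> P1=[3,0,3,3,4,4](1) P2=[5,0,1,4,0,5](3)
Move 5: P1 pit5 -> P1=[3,0,3,3,4,0](2) P2=[6,1,2,4,0,5](3)
Move 6: P1 pit4 -> P1=[3,0,3,3,0,1](3) P2=[7,2,2,4,0,5](3)
Move 7: P2 pit1 -> P1=[3,0,3,3,0,1](3) P2=[7,0,3,5,0,5](3)

Answer: 3 0 3 3 0 1 3 7 0 3 5 0 5 3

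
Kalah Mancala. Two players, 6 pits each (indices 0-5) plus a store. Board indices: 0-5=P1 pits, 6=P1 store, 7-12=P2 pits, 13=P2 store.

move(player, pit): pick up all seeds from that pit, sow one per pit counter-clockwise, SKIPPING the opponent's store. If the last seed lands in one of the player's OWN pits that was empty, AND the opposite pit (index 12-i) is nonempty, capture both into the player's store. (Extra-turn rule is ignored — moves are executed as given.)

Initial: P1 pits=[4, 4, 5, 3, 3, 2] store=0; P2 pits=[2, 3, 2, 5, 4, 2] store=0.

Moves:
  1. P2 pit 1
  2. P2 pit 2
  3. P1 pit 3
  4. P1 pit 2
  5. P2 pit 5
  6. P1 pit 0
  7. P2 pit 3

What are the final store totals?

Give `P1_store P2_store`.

Answer: 2 2

Derivation:
Move 1: P2 pit1 -> P1=[4,4,5,3,3,2](0) P2=[2,0,3,6,5,2](0)
Move 2: P2 pit2 -> P1=[4,4,5,3,3,2](0) P2=[2,0,0,7,6,3](0)
Move 3: P1 pit3 -> P1=[4,4,5,0,4,3](1) P2=[2,0,0,7,6,3](0)
Move 4: P1 pit2 -> P1=[4,4,0,1,5,4](2) P2=[3,0,0,7,6,3](0)
Move 5: P2 pit5 -> P1=[5,5,0,1,5,4](2) P2=[3,0,0,7,6,0](1)
Move 6: P1 pit0 -> P1=[0,6,1,2,6,5](2) P2=[3,0,0,7,6,0](1)
Move 7: P2 pit3 -> P1=[1,7,2,3,6,5](2) P2=[3,0,0,0,7,1](2)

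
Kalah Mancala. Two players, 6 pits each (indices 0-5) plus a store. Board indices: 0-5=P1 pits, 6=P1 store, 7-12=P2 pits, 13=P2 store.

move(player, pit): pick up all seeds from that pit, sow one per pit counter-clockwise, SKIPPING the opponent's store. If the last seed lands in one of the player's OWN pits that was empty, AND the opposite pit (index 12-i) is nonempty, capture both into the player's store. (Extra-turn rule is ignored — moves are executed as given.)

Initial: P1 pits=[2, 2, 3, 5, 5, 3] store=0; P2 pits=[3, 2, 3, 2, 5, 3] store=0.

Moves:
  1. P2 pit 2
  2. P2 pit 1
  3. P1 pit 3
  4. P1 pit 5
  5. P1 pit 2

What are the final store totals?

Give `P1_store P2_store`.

Move 1: P2 pit2 -> P1=[2,2,3,5,5,3](0) P2=[3,2,0,3,6,4](0)
Move 2: P2 pit1 -> P1=[2,2,3,5,5,3](0) P2=[3,0,1,4,6,4](0)
Move 3: P1 pit3 -> P1=[2,2,3,0,6,4](1) P2=[4,1,1,4,6,4](0)
Move 4: P1 pit5 -> P1=[2,2,3,0,6,0](2) P2=[5,2,2,4,6,4](0)
Move 5: P1 pit2 -> P1=[2,2,0,1,7,0](8) P2=[0,2,2,4,6,4](0)

Answer: 8 0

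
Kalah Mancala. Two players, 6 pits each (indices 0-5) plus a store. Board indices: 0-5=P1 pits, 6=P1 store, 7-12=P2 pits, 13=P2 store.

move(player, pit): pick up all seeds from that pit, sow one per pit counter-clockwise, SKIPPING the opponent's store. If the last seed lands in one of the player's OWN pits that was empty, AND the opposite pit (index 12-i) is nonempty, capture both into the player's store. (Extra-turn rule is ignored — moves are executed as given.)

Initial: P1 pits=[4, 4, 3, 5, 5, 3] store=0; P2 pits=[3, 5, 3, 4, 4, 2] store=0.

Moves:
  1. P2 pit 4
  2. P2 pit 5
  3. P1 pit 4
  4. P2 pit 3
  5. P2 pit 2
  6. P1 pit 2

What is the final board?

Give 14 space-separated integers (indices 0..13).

Answer: 7 6 0 6 1 5 1 4 6 0 1 2 2 4

Derivation:
Move 1: P2 pit4 -> P1=[5,5,3,5,5,3](0) P2=[3,5,3,4,0,3](1)
Move 2: P2 pit5 -> P1=[6,6,3,5,5,3](0) P2=[3,5,3,4,0,0](2)
Move 3: P1 pit4 -> P1=[6,6,3,5,0,4](1) P2=[4,6,4,4,0,0](2)
Move 4: P2 pit3 -> P1=[7,6,3,5,0,4](1) P2=[4,6,4,0,1,1](3)
Move 5: P2 pit2 -> P1=[7,6,3,5,0,4](1) P2=[4,6,0,1,2,2](4)
Move 6: P1 pit2 -> P1=[7,6,0,6,1,5](1) P2=[4,6,0,1,2,2](4)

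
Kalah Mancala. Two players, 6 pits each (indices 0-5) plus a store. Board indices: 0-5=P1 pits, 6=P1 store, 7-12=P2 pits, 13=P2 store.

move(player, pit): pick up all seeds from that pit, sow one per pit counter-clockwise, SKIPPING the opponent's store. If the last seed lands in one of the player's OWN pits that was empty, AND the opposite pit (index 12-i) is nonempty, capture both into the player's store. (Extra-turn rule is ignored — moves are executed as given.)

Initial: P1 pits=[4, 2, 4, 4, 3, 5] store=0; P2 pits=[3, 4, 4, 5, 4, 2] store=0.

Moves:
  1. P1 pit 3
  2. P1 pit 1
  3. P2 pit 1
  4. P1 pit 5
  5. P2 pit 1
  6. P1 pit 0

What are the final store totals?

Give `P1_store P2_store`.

Move 1: P1 pit3 -> P1=[4,2,4,0,4,6](1) P2=[4,4,4,5,4,2](0)
Move 2: P1 pit1 -> P1=[4,0,5,0,4,6](6) P2=[4,4,0,5,4,2](0)
Move 3: P2 pit1 -> P1=[4,0,5,0,4,6](6) P2=[4,0,1,6,5,3](0)
Move 4: P1 pit5 -> P1=[4,0,5,0,4,0](7) P2=[5,1,2,7,6,3](0)
Move 5: P2 pit1 -> P1=[4,0,5,0,4,0](7) P2=[5,0,3,7,6,3](0)
Move 6: P1 pit0 -> P1=[0,1,6,1,5,0](7) P2=[5,0,3,7,6,3](0)

Answer: 7 0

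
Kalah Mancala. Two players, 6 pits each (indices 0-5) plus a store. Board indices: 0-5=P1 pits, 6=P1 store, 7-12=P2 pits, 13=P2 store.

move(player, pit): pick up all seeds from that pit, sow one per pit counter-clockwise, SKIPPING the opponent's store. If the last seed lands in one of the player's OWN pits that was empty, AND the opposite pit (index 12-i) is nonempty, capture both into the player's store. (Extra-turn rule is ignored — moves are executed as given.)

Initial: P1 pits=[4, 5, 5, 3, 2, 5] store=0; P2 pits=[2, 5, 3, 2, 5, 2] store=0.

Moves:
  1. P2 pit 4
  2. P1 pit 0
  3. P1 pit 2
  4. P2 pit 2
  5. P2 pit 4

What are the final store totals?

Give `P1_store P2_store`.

Move 1: P2 pit4 -> P1=[5,6,6,3,2,5](0) P2=[2,5,3,2,0,3](1)
Move 2: P1 pit0 -> P1=[0,7,7,4,3,6](0) P2=[2,5,3,2,0,3](1)
Move 3: P1 pit2 -> P1=[0,7,0,5,4,7](1) P2=[3,6,4,2,0,3](1)
Move 4: P2 pit2 -> P1=[0,7,0,5,4,7](1) P2=[3,6,0,3,1,4](2)
Move 5: P2 pit4 -> P1=[0,7,0,5,4,7](1) P2=[3,6,0,3,0,5](2)

Answer: 1 2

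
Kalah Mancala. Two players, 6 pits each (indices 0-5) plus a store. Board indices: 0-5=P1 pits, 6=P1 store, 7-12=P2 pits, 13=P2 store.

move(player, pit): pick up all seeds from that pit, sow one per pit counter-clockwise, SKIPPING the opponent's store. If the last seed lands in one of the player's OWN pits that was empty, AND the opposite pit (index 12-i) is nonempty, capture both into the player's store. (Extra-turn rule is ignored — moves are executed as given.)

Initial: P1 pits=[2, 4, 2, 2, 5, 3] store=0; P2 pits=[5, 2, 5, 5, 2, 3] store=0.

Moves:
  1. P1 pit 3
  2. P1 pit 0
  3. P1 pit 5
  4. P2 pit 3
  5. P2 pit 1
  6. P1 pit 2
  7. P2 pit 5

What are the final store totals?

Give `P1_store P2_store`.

Answer: 8 2

Derivation:
Move 1: P1 pit3 -> P1=[2,4,2,0,6,4](0) P2=[5,2,5,5,2,3](0)
Move 2: P1 pit0 -> P1=[0,5,3,0,6,4](0) P2=[5,2,5,5,2,3](0)
Move 3: P1 pit5 -> P1=[0,5,3,0,6,0](1) P2=[6,3,6,5,2,3](0)
Move 4: P2 pit3 -> P1=[1,6,3,0,6,0](1) P2=[6,3,6,0,3,4](1)
Move 5: P2 pit1 -> P1=[1,6,3,0,6,0](1) P2=[6,0,7,1,4,4](1)
Move 6: P1 pit2 -> P1=[1,6,0,1,7,0](8) P2=[0,0,7,1,4,4](1)
Move 7: P2 pit5 -> P1=[2,7,1,1,7,0](8) P2=[0,0,7,1,4,0](2)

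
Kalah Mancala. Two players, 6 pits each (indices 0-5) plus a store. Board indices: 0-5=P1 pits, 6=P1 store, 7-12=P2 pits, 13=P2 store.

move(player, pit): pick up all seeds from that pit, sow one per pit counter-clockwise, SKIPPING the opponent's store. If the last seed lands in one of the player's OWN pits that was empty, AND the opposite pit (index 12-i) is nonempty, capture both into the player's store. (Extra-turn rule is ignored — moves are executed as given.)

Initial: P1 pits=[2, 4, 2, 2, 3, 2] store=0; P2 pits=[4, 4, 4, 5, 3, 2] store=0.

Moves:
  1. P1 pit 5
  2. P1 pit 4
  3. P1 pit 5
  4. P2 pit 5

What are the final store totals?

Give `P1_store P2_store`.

Move 1: P1 pit5 -> P1=[2,4,2,2,3,0](1) P2=[5,4,4,5,3,2](0)
Move 2: P1 pit4 -> P1=[2,4,2,2,0,1](2) P2=[6,4,4,5,3,2](0)
Move 3: P1 pit5 -> P1=[2,4,2,2,0,0](3) P2=[6,4,4,5,3,2](0)
Move 4: P2 pit5 -> P1=[3,4,2,2,0,0](3) P2=[6,4,4,5,3,0](1)

Answer: 3 1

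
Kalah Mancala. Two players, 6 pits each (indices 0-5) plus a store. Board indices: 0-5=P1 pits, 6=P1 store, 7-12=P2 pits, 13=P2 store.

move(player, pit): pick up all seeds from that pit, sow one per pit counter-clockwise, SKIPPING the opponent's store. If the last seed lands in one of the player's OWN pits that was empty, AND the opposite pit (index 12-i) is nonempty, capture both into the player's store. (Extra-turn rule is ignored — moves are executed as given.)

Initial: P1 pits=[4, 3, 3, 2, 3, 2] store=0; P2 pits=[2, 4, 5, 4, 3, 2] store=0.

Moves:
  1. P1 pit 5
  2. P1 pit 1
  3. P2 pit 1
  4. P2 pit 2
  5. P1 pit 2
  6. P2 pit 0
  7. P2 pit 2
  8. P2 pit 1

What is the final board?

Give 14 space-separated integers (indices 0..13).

Move 1: P1 pit5 -> P1=[4,3,3,2,3,0](1) P2=[3,4,5,4,3,2](0)
Move 2: P1 pit1 -> P1=[4,0,4,3,4,0](1) P2=[3,4,5,4,3,2](0)
Move 3: P2 pit1 -> P1=[4,0,4,3,4,0](1) P2=[3,0,6,5,4,3](0)
Move 4: P2 pit2 -> P1=[5,1,4,3,4,0](1) P2=[3,0,0,6,5,4](1)
Move 5: P1 pit2 -> P1=[5,1,0,4,5,1](2) P2=[3,0,0,6,5,4](1)
Move 6: P2 pit0 -> P1=[5,1,0,4,5,1](2) P2=[0,1,1,7,5,4](1)
Move 7: P2 pit2 -> P1=[5,1,0,4,5,1](2) P2=[0,1,0,8,5,4](1)
Move 8: P2 pit1 -> P1=[5,1,0,0,5,1](2) P2=[0,0,0,8,5,4](6)

Answer: 5 1 0 0 5 1 2 0 0 0 8 5 4 6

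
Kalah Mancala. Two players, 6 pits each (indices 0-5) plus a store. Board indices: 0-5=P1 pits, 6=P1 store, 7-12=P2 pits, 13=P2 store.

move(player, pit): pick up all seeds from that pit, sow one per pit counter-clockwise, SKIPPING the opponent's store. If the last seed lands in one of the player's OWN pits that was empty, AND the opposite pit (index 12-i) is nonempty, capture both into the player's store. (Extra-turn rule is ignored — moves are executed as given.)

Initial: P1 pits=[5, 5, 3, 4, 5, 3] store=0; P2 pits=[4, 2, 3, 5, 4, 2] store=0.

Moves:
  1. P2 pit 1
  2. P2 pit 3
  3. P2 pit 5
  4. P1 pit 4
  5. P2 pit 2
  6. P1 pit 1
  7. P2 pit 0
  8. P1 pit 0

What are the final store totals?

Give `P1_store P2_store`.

Move 1: P2 pit1 -> P1=[5,5,3,4,5,3](0) P2=[4,0,4,6,4,2](0)
Move 2: P2 pit3 -> P1=[6,6,4,4,5,3](0) P2=[4,0,4,0,5,3](1)
Move 3: P2 pit5 -> P1=[7,7,4,4,5,3](0) P2=[4,0,4,0,5,0](2)
Move 4: P1 pit4 -> P1=[7,7,4,4,0,4](1) P2=[5,1,5,0,5,0](2)
Move 5: P2 pit2 -> P1=[8,7,4,4,0,4](1) P2=[5,1,0,1,6,1](3)
Move 6: P1 pit1 -> P1=[8,0,5,5,1,5](2) P2=[6,2,0,1,6,1](3)
Move 7: P2 pit0 -> P1=[8,0,5,5,1,5](2) P2=[0,3,1,2,7,2](4)
Move 8: P1 pit0 -> P1=[0,1,6,6,2,6](3) P2=[1,4,1,2,7,2](4)

Answer: 3 4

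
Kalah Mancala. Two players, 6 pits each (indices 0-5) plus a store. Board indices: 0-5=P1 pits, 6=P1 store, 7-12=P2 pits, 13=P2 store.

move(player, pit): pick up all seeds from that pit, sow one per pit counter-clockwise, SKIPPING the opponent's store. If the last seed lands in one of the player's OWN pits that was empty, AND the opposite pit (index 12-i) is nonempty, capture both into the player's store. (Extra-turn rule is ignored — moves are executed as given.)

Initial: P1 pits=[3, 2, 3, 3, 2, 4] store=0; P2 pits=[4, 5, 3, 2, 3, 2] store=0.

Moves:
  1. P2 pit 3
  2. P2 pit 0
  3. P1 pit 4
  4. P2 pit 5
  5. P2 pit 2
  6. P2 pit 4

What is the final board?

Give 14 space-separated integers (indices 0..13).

Answer: 5 4 4 4 0 5 1 0 6 0 2 0 2 3

Derivation:
Move 1: P2 pit3 -> P1=[3,2,3,3,2,4](0) P2=[4,5,3,0,4,3](0)
Move 2: P2 pit0 -> P1=[3,2,3,3,2,4](0) P2=[0,6,4,1,5,3](0)
Move 3: P1 pit4 -> P1=[3,2,3,3,0,5](1) P2=[0,6,4,1,5,3](0)
Move 4: P2 pit5 -> P1=[4,3,3,3,0,5](1) P2=[0,6,4,1,5,0](1)
Move 5: P2 pit2 -> P1=[4,3,3,3,0,5](1) P2=[0,6,0,2,6,1](2)
Move 6: P2 pit4 -> P1=[5,4,4,4,0,5](1) P2=[0,6,0,2,0,2](3)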